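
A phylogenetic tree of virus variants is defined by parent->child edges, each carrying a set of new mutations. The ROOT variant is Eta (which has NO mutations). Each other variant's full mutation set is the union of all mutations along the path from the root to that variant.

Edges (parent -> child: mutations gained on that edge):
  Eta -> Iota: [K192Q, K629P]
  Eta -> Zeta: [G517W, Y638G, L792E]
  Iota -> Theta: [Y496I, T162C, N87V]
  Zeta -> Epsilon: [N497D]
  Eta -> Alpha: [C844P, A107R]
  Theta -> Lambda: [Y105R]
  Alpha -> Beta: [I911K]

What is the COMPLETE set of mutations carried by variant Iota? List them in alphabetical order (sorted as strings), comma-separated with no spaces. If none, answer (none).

Answer: K192Q,K629P

Derivation:
At Eta: gained [] -> total []
At Iota: gained ['K192Q', 'K629P'] -> total ['K192Q', 'K629P']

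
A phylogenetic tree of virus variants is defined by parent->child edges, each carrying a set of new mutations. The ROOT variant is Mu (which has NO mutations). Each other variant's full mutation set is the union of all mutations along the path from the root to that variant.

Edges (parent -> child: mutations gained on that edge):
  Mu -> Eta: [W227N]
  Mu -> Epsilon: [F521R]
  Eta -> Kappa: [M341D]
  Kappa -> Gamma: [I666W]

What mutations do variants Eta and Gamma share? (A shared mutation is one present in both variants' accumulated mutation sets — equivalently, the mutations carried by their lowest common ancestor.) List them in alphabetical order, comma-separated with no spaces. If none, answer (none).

Accumulating mutations along path to Eta:
  At Mu: gained [] -> total []
  At Eta: gained ['W227N'] -> total ['W227N']
Mutations(Eta) = ['W227N']
Accumulating mutations along path to Gamma:
  At Mu: gained [] -> total []
  At Eta: gained ['W227N'] -> total ['W227N']
  At Kappa: gained ['M341D'] -> total ['M341D', 'W227N']
  At Gamma: gained ['I666W'] -> total ['I666W', 'M341D', 'W227N']
Mutations(Gamma) = ['I666W', 'M341D', 'W227N']
Intersection: ['W227N'] ∩ ['I666W', 'M341D', 'W227N'] = ['W227N']

Answer: W227N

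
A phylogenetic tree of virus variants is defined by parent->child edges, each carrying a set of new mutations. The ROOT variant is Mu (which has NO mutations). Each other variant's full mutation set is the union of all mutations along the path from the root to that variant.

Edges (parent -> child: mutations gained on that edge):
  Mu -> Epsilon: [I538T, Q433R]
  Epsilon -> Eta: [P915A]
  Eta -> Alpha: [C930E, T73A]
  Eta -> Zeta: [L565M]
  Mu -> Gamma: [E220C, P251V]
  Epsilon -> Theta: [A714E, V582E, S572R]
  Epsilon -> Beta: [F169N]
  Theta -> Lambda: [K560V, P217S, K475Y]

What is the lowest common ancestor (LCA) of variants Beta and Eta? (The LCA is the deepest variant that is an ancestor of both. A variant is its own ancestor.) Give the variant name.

Path from root to Beta: Mu -> Epsilon -> Beta
  ancestors of Beta: {Mu, Epsilon, Beta}
Path from root to Eta: Mu -> Epsilon -> Eta
  ancestors of Eta: {Mu, Epsilon, Eta}
Common ancestors: {Mu, Epsilon}
Walk up from Eta: Eta (not in ancestors of Beta), Epsilon (in ancestors of Beta), Mu (in ancestors of Beta)
Deepest common ancestor (LCA) = Epsilon

Answer: Epsilon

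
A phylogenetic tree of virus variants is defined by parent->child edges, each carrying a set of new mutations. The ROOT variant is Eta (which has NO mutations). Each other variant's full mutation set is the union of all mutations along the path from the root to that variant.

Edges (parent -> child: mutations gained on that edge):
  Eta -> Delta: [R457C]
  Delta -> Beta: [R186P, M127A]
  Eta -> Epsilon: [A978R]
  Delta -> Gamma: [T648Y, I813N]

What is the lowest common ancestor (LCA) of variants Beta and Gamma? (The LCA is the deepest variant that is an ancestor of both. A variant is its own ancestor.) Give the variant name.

Answer: Delta

Derivation:
Path from root to Beta: Eta -> Delta -> Beta
  ancestors of Beta: {Eta, Delta, Beta}
Path from root to Gamma: Eta -> Delta -> Gamma
  ancestors of Gamma: {Eta, Delta, Gamma}
Common ancestors: {Eta, Delta}
Walk up from Gamma: Gamma (not in ancestors of Beta), Delta (in ancestors of Beta), Eta (in ancestors of Beta)
Deepest common ancestor (LCA) = Delta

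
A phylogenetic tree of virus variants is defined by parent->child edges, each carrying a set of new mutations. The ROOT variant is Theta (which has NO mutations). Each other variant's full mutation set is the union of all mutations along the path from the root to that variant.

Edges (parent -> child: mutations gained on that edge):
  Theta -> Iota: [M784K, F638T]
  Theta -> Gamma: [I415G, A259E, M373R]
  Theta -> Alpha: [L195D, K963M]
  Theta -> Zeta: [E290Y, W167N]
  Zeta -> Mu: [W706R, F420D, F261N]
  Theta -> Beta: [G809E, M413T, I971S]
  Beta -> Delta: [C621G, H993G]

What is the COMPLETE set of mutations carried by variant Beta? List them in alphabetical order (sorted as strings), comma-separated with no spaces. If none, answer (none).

Answer: G809E,I971S,M413T

Derivation:
At Theta: gained [] -> total []
At Beta: gained ['G809E', 'M413T', 'I971S'] -> total ['G809E', 'I971S', 'M413T']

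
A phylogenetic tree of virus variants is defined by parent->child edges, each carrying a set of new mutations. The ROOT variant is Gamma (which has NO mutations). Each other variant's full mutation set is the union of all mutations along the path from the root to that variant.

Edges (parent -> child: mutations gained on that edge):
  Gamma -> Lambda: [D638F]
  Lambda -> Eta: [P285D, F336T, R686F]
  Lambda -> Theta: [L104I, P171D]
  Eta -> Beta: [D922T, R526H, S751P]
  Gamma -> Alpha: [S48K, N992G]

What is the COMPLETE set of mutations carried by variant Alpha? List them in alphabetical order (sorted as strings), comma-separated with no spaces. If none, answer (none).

Answer: N992G,S48K

Derivation:
At Gamma: gained [] -> total []
At Alpha: gained ['S48K', 'N992G'] -> total ['N992G', 'S48K']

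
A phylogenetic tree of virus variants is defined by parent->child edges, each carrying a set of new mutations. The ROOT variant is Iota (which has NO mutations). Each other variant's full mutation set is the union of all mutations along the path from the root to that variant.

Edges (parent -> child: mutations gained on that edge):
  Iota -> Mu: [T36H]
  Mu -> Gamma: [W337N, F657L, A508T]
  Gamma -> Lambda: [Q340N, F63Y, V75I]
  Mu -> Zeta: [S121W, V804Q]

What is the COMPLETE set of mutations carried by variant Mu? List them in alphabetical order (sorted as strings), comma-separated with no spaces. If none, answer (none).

Answer: T36H

Derivation:
At Iota: gained [] -> total []
At Mu: gained ['T36H'] -> total ['T36H']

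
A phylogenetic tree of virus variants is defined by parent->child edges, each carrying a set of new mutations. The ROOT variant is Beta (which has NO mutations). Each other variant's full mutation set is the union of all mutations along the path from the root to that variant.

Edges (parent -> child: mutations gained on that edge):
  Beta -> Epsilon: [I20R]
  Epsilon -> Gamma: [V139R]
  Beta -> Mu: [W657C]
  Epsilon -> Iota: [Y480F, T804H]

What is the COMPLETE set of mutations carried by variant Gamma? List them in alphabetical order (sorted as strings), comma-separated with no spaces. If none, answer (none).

Answer: I20R,V139R

Derivation:
At Beta: gained [] -> total []
At Epsilon: gained ['I20R'] -> total ['I20R']
At Gamma: gained ['V139R'] -> total ['I20R', 'V139R']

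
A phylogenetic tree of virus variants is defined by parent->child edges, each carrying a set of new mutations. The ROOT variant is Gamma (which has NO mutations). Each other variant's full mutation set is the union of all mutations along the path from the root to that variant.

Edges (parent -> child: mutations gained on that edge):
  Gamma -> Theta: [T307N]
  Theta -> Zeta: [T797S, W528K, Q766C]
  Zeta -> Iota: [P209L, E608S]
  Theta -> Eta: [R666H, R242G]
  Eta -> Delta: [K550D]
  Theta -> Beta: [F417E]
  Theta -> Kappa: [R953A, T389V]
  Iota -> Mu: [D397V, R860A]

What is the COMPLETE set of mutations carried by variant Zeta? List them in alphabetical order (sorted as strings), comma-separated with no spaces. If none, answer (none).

At Gamma: gained [] -> total []
At Theta: gained ['T307N'] -> total ['T307N']
At Zeta: gained ['T797S', 'W528K', 'Q766C'] -> total ['Q766C', 'T307N', 'T797S', 'W528K']

Answer: Q766C,T307N,T797S,W528K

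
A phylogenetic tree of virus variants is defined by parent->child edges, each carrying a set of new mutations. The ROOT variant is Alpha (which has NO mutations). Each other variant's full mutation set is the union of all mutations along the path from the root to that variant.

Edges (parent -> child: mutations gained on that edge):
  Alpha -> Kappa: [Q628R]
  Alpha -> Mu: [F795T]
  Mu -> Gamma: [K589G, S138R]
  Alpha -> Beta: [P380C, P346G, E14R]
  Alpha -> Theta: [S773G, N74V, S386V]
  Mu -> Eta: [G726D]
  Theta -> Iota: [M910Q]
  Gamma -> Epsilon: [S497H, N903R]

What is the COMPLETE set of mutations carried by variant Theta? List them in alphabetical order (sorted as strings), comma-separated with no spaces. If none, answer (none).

At Alpha: gained [] -> total []
At Theta: gained ['S773G', 'N74V', 'S386V'] -> total ['N74V', 'S386V', 'S773G']

Answer: N74V,S386V,S773G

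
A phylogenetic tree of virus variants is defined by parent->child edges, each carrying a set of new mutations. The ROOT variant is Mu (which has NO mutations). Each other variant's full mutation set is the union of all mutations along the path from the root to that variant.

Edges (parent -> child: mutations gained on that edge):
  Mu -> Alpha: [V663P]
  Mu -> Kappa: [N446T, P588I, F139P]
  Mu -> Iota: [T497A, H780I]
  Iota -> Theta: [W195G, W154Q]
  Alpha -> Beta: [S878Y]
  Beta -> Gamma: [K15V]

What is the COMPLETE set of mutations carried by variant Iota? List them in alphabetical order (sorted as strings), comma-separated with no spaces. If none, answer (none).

At Mu: gained [] -> total []
At Iota: gained ['T497A', 'H780I'] -> total ['H780I', 'T497A']

Answer: H780I,T497A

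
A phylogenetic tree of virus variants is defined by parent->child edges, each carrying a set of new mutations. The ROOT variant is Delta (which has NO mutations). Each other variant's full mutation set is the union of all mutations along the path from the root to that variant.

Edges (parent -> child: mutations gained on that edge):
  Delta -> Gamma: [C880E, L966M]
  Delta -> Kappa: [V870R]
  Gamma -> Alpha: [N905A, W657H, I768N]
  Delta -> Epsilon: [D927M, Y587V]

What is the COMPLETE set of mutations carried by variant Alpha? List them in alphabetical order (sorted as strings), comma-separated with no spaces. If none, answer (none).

Answer: C880E,I768N,L966M,N905A,W657H

Derivation:
At Delta: gained [] -> total []
At Gamma: gained ['C880E', 'L966M'] -> total ['C880E', 'L966M']
At Alpha: gained ['N905A', 'W657H', 'I768N'] -> total ['C880E', 'I768N', 'L966M', 'N905A', 'W657H']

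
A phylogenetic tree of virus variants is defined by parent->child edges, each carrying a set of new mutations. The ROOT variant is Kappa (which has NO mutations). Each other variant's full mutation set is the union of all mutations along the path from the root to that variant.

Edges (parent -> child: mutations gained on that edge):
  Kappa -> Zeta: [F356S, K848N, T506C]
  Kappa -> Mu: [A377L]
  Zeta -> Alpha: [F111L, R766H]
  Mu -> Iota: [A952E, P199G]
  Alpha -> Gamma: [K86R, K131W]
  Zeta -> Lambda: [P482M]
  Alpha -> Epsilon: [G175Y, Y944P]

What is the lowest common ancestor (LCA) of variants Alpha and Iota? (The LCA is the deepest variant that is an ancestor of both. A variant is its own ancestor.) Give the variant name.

Answer: Kappa

Derivation:
Path from root to Alpha: Kappa -> Zeta -> Alpha
  ancestors of Alpha: {Kappa, Zeta, Alpha}
Path from root to Iota: Kappa -> Mu -> Iota
  ancestors of Iota: {Kappa, Mu, Iota}
Common ancestors: {Kappa}
Walk up from Iota: Iota (not in ancestors of Alpha), Mu (not in ancestors of Alpha), Kappa (in ancestors of Alpha)
Deepest common ancestor (LCA) = Kappa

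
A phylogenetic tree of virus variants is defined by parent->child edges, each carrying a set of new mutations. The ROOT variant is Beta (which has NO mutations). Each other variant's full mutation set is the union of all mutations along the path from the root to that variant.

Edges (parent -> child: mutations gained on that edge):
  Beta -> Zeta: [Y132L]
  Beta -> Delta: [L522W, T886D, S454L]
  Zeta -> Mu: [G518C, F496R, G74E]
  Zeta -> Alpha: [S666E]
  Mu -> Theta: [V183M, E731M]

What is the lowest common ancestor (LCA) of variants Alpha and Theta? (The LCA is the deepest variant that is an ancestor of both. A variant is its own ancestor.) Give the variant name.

Answer: Zeta

Derivation:
Path from root to Alpha: Beta -> Zeta -> Alpha
  ancestors of Alpha: {Beta, Zeta, Alpha}
Path from root to Theta: Beta -> Zeta -> Mu -> Theta
  ancestors of Theta: {Beta, Zeta, Mu, Theta}
Common ancestors: {Beta, Zeta}
Walk up from Theta: Theta (not in ancestors of Alpha), Mu (not in ancestors of Alpha), Zeta (in ancestors of Alpha), Beta (in ancestors of Alpha)
Deepest common ancestor (LCA) = Zeta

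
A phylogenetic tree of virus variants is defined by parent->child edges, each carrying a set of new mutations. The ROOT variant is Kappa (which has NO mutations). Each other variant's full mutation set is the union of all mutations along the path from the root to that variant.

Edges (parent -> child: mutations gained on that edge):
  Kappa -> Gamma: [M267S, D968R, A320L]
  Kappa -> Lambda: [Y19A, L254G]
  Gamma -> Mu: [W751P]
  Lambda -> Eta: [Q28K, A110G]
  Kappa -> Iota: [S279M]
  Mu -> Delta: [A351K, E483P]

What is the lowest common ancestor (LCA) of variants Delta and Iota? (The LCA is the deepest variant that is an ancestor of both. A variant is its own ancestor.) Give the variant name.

Path from root to Delta: Kappa -> Gamma -> Mu -> Delta
  ancestors of Delta: {Kappa, Gamma, Mu, Delta}
Path from root to Iota: Kappa -> Iota
  ancestors of Iota: {Kappa, Iota}
Common ancestors: {Kappa}
Walk up from Iota: Iota (not in ancestors of Delta), Kappa (in ancestors of Delta)
Deepest common ancestor (LCA) = Kappa

Answer: Kappa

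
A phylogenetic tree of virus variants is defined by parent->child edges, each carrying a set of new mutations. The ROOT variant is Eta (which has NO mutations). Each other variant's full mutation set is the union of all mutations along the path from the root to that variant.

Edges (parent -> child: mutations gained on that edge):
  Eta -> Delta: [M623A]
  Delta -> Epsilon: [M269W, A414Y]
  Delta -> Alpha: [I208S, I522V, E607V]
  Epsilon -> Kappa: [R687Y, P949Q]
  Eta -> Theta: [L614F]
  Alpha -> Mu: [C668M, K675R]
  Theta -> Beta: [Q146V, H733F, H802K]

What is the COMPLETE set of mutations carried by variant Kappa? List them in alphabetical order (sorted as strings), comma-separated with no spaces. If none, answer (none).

At Eta: gained [] -> total []
At Delta: gained ['M623A'] -> total ['M623A']
At Epsilon: gained ['M269W', 'A414Y'] -> total ['A414Y', 'M269W', 'M623A']
At Kappa: gained ['R687Y', 'P949Q'] -> total ['A414Y', 'M269W', 'M623A', 'P949Q', 'R687Y']

Answer: A414Y,M269W,M623A,P949Q,R687Y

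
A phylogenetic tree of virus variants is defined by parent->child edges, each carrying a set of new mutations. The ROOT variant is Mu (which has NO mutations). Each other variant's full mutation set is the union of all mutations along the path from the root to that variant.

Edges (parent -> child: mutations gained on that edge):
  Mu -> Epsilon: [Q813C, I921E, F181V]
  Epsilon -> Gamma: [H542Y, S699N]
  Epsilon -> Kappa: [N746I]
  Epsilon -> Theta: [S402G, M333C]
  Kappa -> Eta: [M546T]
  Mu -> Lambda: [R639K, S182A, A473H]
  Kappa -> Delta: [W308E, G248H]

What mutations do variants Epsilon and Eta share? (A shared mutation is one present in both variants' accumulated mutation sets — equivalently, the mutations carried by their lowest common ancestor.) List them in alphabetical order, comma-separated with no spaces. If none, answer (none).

Accumulating mutations along path to Epsilon:
  At Mu: gained [] -> total []
  At Epsilon: gained ['Q813C', 'I921E', 'F181V'] -> total ['F181V', 'I921E', 'Q813C']
Mutations(Epsilon) = ['F181V', 'I921E', 'Q813C']
Accumulating mutations along path to Eta:
  At Mu: gained [] -> total []
  At Epsilon: gained ['Q813C', 'I921E', 'F181V'] -> total ['F181V', 'I921E', 'Q813C']
  At Kappa: gained ['N746I'] -> total ['F181V', 'I921E', 'N746I', 'Q813C']
  At Eta: gained ['M546T'] -> total ['F181V', 'I921E', 'M546T', 'N746I', 'Q813C']
Mutations(Eta) = ['F181V', 'I921E', 'M546T', 'N746I', 'Q813C']
Intersection: ['F181V', 'I921E', 'Q813C'] ∩ ['F181V', 'I921E', 'M546T', 'N746I', 'Q813C'] = ['F181V', 'I921E', 'Q813C']

Answer: F181V,I921E,Q813C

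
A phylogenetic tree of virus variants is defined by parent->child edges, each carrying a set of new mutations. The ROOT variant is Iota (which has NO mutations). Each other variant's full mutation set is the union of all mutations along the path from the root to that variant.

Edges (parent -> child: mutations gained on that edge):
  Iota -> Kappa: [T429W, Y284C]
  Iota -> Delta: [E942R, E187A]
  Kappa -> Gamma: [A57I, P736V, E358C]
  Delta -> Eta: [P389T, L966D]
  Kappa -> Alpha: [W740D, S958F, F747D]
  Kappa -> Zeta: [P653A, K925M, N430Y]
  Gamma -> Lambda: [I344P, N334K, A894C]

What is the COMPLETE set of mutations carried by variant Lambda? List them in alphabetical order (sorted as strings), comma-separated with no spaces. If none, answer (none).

Answer: A57I,A894C,E358C,I344P,N334K,P736V,T429W,Y284C

Derivation:
At Iota: gained [] -> total []
At Kappa: gained ['T429W', 'Y284C'] -> total ['T429W', 'Y284C']
At Gamma: gained ['A57I', 'P736V', 'E358C'] -> total ['A57I', 'E358C', 'P736V', 'T429W', 'Y284C']
At Lambda: gained ['I344P', 'N334K', 'A894C'] -> total ['A57I', 'A894C', 'E358C', 'I344P', 'N334K', 'P736V', 'T429W', 'Y284C']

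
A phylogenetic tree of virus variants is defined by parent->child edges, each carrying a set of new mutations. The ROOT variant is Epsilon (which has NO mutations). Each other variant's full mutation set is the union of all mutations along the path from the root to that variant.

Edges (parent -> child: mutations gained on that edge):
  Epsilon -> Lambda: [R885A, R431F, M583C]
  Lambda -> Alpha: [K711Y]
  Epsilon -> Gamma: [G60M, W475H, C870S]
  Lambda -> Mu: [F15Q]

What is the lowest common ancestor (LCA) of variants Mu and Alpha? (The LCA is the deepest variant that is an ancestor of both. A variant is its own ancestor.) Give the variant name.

Answer: Lambda

Derivation:
Path from root to Mu: Epsilon -> Lambda -> Mu
  ancestors of Mu: {Epsilon, Lambda, Mu}
Path from root to Alpha: Epsilon -> Lambda -> Alpha
  ancestors of Alpha: {Epsilon, Lambda, Alpha}
Common ancestors: {Epsilon, Lambda}
Walk up from Alpha: Alpha (not in ancestors of Mu), Lambda (in ancestors of Mu), Epsilon (in ancestors of Mu)
Deepest common ancestor (LCA) = Lambda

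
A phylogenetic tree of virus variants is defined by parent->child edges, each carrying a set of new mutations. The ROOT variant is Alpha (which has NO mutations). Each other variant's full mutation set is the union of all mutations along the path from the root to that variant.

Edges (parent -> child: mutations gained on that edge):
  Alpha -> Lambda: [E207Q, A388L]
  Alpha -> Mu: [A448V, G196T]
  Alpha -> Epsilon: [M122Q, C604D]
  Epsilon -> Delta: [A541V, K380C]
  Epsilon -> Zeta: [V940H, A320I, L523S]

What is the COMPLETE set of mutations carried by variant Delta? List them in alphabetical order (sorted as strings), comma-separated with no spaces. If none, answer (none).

At Alpha: gained [] -> total []
At Epsilon: gained ['M122Q', 'C604D'] -> total ['C604D', 'M122Q']
At Delta: gained ['A541V', 'K380C'] -> total ['A541V', 'C604D', 'K380C', 'M122Q']

Answer: A541V,C604D,K380C,M122Q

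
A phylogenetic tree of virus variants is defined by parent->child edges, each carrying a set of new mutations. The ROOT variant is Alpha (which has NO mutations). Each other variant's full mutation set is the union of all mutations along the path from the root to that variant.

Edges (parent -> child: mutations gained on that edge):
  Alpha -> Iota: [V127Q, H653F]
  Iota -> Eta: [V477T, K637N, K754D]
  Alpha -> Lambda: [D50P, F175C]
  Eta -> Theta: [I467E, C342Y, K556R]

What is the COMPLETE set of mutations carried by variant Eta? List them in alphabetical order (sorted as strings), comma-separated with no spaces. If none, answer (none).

At Alpha: gained [] -> total []
At Iota: gained ['V127Q', 'H653F'] -> total ['H653F', 'V127Q']
At Eta: gained ['V477T', 'K637N', 'K754D'] -> total ['H653F', 'K637N', 'K754D', 'V127Q', 'V477T']

Answer: H653F,K637N,K754D,V127Q,V477T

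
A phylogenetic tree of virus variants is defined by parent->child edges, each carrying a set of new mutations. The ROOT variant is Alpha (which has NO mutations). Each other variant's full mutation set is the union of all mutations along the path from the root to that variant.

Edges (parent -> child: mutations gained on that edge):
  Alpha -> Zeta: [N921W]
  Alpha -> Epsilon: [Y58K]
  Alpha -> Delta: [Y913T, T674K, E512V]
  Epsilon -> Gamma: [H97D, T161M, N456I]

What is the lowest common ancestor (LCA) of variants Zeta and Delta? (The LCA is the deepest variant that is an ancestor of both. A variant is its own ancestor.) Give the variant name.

Answer: Alpha

Derivation:
Path from root to Zeta: Alpha -> Zeta
  ancestors of Zeta: {Alpha, Zeta}
Path from root to Delta: Alpha -> Delta
  ancestors of Delta: {Alpha, Delta}
Common ancestors: {Alpha}
Walk up from Delta: Delta (not in ancestors of Zeta), Alpha (in ancestors of Zeta)
Deepest common ancestor (LCA) = Alpha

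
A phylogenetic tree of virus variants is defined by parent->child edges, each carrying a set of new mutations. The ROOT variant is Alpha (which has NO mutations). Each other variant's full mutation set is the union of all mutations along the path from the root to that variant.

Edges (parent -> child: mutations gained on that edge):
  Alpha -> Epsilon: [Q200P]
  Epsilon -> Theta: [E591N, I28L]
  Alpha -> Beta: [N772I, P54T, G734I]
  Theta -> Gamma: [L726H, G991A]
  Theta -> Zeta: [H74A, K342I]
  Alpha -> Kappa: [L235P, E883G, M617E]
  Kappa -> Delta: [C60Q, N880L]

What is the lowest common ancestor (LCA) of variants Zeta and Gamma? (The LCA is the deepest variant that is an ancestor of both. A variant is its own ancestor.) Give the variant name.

Answer: Theta

Derivation:
Path from root to Zeta: Alpha -> Epsilon -> Theta -> Zeta
  ancestors of Zeta: {Alpha, Epsilon, Theta, Zeta}
Path from root to Gamma: Alpha -> Epsilon -> Theta -> Gamma
  ancestors of Gamma: {Alpha, Epsilon, Theta, Gamma}
Common ancestors: {Alpha, Epsilon, Theta}
Walk up from Gamma: Gamma (not in ancestors of Zeta), Theta (in ancestors of Zeta), Epsilon (in ancestors of Zeta), Alpha (in ancestors of Zeta)
Deepest common ancestor (LCA) = Theta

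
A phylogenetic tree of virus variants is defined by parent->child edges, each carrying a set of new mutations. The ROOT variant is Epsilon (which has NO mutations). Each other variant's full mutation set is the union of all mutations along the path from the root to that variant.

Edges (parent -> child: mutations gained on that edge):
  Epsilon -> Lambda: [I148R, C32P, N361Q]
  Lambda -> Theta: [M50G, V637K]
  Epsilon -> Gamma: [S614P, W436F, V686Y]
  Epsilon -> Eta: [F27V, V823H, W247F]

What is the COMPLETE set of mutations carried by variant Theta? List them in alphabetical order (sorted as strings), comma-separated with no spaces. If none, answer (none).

At Epsilon: gained [] -> total []
At Lambda: gained ['I148R', 'C32P', 'N361Q'] -> total ['C32P', 'I148R', 'N361Q']
At Theta: gained ['M50G', 'V637K'] -> total ['C32P', 'I148R', 'M50G', 'N361Q', 'V637K']

Answer: C32P,I148R,M50G,N361Q,V637K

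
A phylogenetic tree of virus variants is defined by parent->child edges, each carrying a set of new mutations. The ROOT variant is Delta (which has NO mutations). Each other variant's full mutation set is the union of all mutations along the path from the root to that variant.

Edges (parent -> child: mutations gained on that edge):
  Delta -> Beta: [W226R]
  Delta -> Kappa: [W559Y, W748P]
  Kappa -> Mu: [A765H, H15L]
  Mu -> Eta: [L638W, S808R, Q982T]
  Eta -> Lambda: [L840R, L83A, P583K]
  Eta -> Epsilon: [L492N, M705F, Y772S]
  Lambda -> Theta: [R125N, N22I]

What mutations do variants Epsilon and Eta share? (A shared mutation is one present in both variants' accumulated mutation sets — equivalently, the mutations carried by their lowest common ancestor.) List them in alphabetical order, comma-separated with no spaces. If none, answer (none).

Accumulating mutations along path to Epsilon:
  At Delta: gained [] -> total []
  At Kappa: gained ['W559Y', 'W748P'] -> total ['W559Y', 'W748P']
  At Mu: gained ['A765H', 'H15L'] -> total ['A765H', 'H15L', 'W559Y', 'W748P']
  At Eta: gained ['L638W', 'S808R', 'Q982T'] -> total ['A765H', 'H15L', 'L638W', 'Q982T', 'S808R', 'W559Y', 'W748P']
  At Epsilon: gained ['L492N', 'M705F', 'Y772S'] -> total ['A765H', 'H15L', 'L492N', 'L638W', 'M705F', 'Q982T', 'S808R', 'W559Y', 'W748P', 'Y772S']
Mutations(Epsilon) = ['A765H', 'H15L', 'L492N', 'L638W', 'M705F', 'Q982T', 'S808R', 'W559Y', 'W748P', 'Y772S']
Accumulating mutations along path to Eta:
  At Delta: gained [] -> total []
  At Kappa: gained ['W559Y', 'W748P'] -> total ['W559Y', 'W748P']
  At Mu: gained ['A765H', 'H15L'] -> total ['A765H', 'H15L', 'W559Y', 'W748P']
  At Eta: gained ['L638W', 'S808R', 'Q982T'] -> total ['A765H', 'H15L', 'L638W', 'Q982T', 'S808R', 'W559Y', 'W748P']
Mutations(Eta) = ['A765H', 'H15L', 'L638W', 'Q982T', 'S808R', 'W559Y', 'W748P']
Intersection: ['A765H', 'H15L', 'L492N', 'L638W', 'M705F', 'Q982T', 'S808R', 'W559Y', 'W748P', 'Y772S'] ∩ ['A765H', 'H15L', 'L638W', 'Q982T', 'S808R', 'W559Y', 'W748P'] = ['A765H', 'H15L', 'L638W', 'Q982T', 'S808R', 'W559Y', 'W748P']

Answer: A765H,H15L,L638W,Q982T,S808R,W559Y,W748P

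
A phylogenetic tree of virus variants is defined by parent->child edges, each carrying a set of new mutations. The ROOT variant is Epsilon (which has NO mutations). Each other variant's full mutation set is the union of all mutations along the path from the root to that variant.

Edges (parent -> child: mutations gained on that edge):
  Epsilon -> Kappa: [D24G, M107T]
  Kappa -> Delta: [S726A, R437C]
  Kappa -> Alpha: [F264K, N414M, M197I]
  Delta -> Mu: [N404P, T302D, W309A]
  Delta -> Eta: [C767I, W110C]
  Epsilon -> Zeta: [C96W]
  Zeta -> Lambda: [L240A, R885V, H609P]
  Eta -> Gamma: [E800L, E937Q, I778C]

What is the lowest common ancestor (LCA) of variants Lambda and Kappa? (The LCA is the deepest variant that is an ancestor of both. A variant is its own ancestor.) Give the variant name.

Answer: Epsilon

Derivation:
Path from root to Lambda: Epsilon -> Zeta -> Lambda
  ancestors of Lambda: {Epsilon, Zeta, Lambda}
Path from root to Kappa: Epsilon -> Kappa
  ancestors of Kappa: {Epsilon, Kappa}
Common ancestors: {Epsilon}
Walk up from Kappa: Kappa (not in ancestors of Lambda), Epsilon (in ancestors of Lambda)
Deepest common ancestor (LCA) = Epsilon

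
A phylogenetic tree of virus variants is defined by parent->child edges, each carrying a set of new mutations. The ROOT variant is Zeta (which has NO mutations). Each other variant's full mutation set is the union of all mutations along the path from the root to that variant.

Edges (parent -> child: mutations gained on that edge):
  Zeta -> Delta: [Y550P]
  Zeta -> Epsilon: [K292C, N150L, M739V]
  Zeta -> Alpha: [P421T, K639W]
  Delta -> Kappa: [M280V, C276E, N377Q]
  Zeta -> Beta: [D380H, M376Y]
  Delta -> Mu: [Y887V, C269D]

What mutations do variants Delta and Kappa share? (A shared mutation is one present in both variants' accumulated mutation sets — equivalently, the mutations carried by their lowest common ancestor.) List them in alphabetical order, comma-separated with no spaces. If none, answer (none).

Accumulating mutations along path to Delta:
  At Zeta: gained [] -> total []
  At Delta: gained ['Y550P'] -> total ['Y550P']
Mutations(Delta) = ['Y550P']
Accumulating mutations along path to Kappa:
  At Zeta: gained [] -> total []
  At Delta: gained ['Y550P'] -> total ['Y550P']
  At Kappa: gained ['M280V', 'C276E', 'N377Q'] -> total ['C276E', 'M280V', 'N377Q', 'Y550P']
Mutations(Kappa) = ['C276E', 'M280V', 'N377Q', 'Y550P']
Intersection: ['Y550P'] ∩ ['C276E', 'M280V', 'N377Q', 'Y550P'] = ['Y550P']

Answer: Y550P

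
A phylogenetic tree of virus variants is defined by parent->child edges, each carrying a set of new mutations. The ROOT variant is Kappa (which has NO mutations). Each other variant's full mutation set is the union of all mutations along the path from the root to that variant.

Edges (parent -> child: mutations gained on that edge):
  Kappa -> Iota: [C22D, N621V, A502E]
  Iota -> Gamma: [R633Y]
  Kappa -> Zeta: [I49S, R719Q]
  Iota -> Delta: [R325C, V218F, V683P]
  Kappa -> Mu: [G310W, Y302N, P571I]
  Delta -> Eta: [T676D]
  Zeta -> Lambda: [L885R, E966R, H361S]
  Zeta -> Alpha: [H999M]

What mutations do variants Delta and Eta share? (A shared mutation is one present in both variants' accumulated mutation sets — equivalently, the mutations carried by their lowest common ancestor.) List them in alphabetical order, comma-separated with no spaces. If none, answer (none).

Accumulating mutations along path to Delta:
  At Kappa: gained [] -> total []
  At Iota: gained ['C22D', 'N621V', 'A502E'] -> total ['A502E', 'C22D', 'N621V']
  At Delta: gained ['R325C', 'V218F', 'V683P'] -> total ['A502E', 'C22D', 'N621V', 'R325C', 'V218F', 'V683P']
Mutations(Delta) = ['A502E', 'C22D', 'N621V', 'R325C', 'V218F', 'V683P']
Accumulating mutations along path to Eta:
  At Kappa: gained [] -> total []
  At Iota: gained ['C22D', 'N621V', 'A502E'] -> total ['A502E', 'C22D', 'N621V']
  At Delta: gained ['R325C', 'V218F', 'V683P'] -> total ['A502E', 'C22D', 'N621V', 'R325C', 'V218F', 'V683P']
  At Eta: gained ['T676D'] -> total ['A502E', 'C22D', 'N621V', 'R325C', 'T676D', 'V218F', 'V683P']
Mutations(Eta) = ['A502E', 'C22D', 'N621V', 'R325C', 'T676D', 'V218F', 'V683P']
Intersection: ['A502E', 'C22D', 'N621V', 'R325C', 'V218F', 'V683P'] ∩ ['A502E', 'C22D', 'N621V', 'R325C', 'T676D', 'V218F', 'V683P'] = ['A502E', 'C22D', 'N621V', 'R325C', 'V218F', 'V683P']

Answer: A502E,C22D,N621V,R325C,V218F,V683P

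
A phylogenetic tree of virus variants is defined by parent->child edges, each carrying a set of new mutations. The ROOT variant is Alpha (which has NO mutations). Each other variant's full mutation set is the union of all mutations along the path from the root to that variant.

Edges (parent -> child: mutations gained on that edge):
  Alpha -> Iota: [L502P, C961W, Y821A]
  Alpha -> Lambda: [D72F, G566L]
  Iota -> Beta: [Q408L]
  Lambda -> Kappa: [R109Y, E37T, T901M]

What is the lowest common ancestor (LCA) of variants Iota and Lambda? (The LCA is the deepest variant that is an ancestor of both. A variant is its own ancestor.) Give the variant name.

Answer: Alpha

Derivation:
Path from root to Iota: Alpha -> Iota
  ancestors of Iota: {Alpha, Iota}
Path from root to Lambda: Alpha -> Lambda
  ancestors of Lambda: {Alpha, Lambda}
Common ancestors: {Alpha}
Walk up from Lambda: Lambda (not in ancestors of Iota), Alpha (in ancestors of Iota)
Deepest common ancestor (LCA) = Alpha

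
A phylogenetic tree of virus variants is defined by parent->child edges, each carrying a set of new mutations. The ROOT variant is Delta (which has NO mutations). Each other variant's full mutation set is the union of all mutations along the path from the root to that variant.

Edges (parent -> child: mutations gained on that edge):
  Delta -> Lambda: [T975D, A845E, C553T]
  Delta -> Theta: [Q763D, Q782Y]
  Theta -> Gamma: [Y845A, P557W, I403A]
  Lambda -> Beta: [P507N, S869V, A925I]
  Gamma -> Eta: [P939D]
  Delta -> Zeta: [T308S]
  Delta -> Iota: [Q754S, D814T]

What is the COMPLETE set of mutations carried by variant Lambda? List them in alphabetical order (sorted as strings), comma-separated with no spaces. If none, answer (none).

Answer: A845E,C553T,T975D

Derivation:
At Delta: gained [] -> total []
At Lambda: gained ['T975D', 'A845E', 'C553T'] -> total ['A845E', 'C553T', 'T975D']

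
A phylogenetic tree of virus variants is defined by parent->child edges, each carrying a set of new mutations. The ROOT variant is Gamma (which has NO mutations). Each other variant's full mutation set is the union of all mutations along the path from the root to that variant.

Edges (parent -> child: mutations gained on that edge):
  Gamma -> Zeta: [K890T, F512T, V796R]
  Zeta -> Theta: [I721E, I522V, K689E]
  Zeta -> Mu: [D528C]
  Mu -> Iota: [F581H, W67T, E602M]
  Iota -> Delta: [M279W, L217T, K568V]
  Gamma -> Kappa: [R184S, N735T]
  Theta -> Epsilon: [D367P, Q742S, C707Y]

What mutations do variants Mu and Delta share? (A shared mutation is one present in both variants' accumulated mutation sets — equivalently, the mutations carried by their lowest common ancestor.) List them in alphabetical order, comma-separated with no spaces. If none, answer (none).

Answer: D528C,F512T,K890T,V796R

Derivation:
Accumulating mutations along path to Mu:
  At Gamma: gained [] -> total []
  At Zeta: gained ['K890T', 'F512T', 'V796R'] -> total ['F512T', 'K890T', 'V796R']
  At Mu: gained ['D528C'] -> total ['D528C', 'F512T', 'K890T', 'V796R']
Mutations(Mu) = ['D528C', 'F512T', 'K890T', 'V796R']
Accumulating mutations along path to Delta:
  At Gamma: gained [] -> total []
  At Zeta: gained ['K890T', 'F512T', 'V796R'] -> total ['F512T', 'K890T', 'V796R']
  At Mu: gained ['D528C'] -> total ['D528C', 'F512T', 'K890T', 'V796R']
  At Iota: gained ['F581H', 'W67T', 'E602M'] -> total ['D528C', 'E602M', 'F512T', 'F581H', 'K890T', 'V796R', 'W67T']
  At Delta: gained ['M279W', 'L217T', 'K568V'] -> total ['D528C', 'E602M', 'F512T', 'F581H', 'K568V', 'K890T', 'L217T', 'M279W', 'V796R', 'W67T']
Mutations(Delta) = ['D528C', 'E602M', 'F512T', 'F581H', 'K568V', 'K890T', 'L217T', 'M279W', 'V796R', 'W67T']
Intersection: ['D528C', 'F512T', 'K890T', 'V796R'] ∩ ['D528C', 'E602M', 'F512T', 'F581H', 'K568V', 'K890T', 'L217T', 'M279W', 'V796R', 'W67T'] = ['D528C', 'F512T', 'K890T', 'V796R']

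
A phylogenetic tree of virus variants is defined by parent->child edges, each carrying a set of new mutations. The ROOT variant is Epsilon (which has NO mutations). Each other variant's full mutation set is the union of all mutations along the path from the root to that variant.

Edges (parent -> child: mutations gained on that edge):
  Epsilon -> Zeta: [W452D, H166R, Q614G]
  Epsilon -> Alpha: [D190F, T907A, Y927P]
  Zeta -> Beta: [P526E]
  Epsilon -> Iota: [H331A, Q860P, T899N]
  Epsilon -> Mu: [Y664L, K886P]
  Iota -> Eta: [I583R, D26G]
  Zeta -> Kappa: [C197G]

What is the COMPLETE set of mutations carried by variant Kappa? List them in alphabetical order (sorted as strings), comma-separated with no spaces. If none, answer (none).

At Epsilon: gained [] -> total []
At Zeta: gained ['W452D', 'H166R', 'Q614G'] -> total ['H166R', 'Q614G', 'W452D']
At Kappa: gained ['C197G'] -> total ['C197G', 'H166R', 'Q614G', 'W452D']

Answer: C197G,H166R,Q614G,W452D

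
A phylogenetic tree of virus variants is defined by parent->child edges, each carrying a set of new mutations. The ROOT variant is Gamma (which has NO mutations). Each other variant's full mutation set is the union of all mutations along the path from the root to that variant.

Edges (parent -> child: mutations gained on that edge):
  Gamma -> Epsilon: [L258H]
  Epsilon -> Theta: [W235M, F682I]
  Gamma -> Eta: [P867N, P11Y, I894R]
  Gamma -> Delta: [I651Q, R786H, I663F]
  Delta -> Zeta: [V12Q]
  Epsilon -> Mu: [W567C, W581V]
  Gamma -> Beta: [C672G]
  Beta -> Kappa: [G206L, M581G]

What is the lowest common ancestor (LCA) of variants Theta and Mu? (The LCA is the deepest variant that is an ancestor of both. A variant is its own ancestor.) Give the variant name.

Path from root to Theta: Gamma -> Epsilon -> Theta
  ancestors of Theta: {Gamma, Epsilon, Theta}
Path from root to Mu: Gamma -> Epsilon -> Mu
  ancestors of Mu: {Gamma, Epsilon, Mu}
Common ancestors: {Gamma, Epsilon}
Walk up from Mu: Mu (not in ancestors of Theta), Epsilon (in ancestors of Theta), Gamma (in ancestors of Theta)
Deepest common ancestor (LCA) = Epsilon

Answer: Epsilon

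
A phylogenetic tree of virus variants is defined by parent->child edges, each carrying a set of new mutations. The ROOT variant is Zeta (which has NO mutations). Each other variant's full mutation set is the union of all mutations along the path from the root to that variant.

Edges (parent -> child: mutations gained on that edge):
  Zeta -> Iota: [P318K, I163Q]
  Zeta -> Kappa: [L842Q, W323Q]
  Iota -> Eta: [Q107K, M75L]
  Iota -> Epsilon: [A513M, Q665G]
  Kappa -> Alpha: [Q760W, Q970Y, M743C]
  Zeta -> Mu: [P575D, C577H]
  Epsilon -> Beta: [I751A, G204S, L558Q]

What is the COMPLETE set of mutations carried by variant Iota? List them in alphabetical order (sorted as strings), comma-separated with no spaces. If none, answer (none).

Answer: I163Q,P318K

Derivation:
At Zeta: gained [] -> total []
At Iota: gained ['P318K', 'I163Q'] -> total ['I163Q', 'P318K']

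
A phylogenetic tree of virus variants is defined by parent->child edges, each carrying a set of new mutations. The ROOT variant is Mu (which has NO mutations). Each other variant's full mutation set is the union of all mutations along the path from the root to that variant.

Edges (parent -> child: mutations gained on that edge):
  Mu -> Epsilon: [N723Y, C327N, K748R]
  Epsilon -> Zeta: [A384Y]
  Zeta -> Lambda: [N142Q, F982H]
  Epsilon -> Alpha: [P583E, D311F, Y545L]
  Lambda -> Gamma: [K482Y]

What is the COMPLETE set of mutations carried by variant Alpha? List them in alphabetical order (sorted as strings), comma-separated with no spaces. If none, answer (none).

Answer: C327N,D311F,K748R,N723Y,P583E,Y545L

Derivation:
At Mu: gained [] -> total []
At Epsilon: gained ['N723Y', 'C327N', 'K748R'] -> total ['C327N', 'K748R', 'N723Y']
At Alpha: gained ['P583E', 'D311F', 'Y545L'] -> total ['C327N', 'D311F', 'K748R', 'N723Y', 'P583E', 'Y545L']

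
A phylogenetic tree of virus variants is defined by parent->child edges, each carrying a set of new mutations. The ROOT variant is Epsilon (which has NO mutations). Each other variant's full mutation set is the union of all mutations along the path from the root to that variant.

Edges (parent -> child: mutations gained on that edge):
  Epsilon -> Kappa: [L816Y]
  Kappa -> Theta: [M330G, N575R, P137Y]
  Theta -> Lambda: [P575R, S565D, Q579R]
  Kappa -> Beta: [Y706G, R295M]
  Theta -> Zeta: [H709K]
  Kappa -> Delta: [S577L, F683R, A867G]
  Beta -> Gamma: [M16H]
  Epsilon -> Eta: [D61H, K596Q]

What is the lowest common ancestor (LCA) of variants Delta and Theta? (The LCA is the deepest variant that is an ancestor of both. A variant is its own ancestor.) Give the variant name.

Path from root to Delta: Epsilon -> Kappa -> Delta
  ancestors of Delta: {Epsilon, Kappa, Delta}
Path from root to Theta: Epsilon -> Kappa -> Theta
  ancestors of Theta: {Epsilon, Kappa, Theta}
Common ancestors: {Epsilon, Kappa}
Walk up from Theta: Theta (not in ancestors of Delta), Kappa (in ancestors of Delta), Epsilon (in ancestors of Delta)
Deepest common ancestor (LCA) = Kappa

Answer: Kappa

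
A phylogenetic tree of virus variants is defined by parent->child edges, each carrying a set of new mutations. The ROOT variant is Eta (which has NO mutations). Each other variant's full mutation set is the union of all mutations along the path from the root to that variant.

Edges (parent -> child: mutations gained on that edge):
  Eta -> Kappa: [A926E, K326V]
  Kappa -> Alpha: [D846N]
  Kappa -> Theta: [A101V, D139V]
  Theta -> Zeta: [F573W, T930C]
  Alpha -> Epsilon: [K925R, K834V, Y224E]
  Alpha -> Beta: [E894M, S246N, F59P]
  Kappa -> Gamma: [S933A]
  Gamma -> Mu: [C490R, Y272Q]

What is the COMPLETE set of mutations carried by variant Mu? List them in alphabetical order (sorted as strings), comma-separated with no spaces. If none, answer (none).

Answer: A926E,C490R,K326V,S933A,Y272Q

Derivation:
At Eta: gained [] -> total []
At Kappa: gained ['A926E', 'K326V'] -> total ['A926E', 'K326V']
At Gamma: gained ['S933A'] -> total ['A926E', 'K326V', 'S933A']
At Mu: gained ['C490R', 'Y272Q'] -> total ['A926E', 'C490R', 'K326V', 'S933A', 'Y272Q']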